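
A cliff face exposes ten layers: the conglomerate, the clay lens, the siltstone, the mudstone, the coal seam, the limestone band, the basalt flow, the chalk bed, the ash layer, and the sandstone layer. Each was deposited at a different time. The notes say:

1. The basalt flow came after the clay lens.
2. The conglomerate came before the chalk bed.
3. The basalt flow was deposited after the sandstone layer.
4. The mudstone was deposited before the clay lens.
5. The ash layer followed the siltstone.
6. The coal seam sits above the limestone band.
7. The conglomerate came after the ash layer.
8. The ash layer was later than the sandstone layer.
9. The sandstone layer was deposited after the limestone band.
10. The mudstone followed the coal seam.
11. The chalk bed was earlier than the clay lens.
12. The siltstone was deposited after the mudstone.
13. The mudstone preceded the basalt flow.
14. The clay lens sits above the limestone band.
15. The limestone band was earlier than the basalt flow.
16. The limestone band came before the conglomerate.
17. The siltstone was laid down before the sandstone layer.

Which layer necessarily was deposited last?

Every other layer has a chain of constraints placing it before the basalt flow, so the basalt flow is last.

the basalt flow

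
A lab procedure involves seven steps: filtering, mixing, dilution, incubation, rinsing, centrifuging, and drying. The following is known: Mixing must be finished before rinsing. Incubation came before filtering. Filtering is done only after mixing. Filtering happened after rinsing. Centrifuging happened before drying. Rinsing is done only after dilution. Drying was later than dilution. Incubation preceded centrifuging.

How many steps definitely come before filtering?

4

Directly stated before filtering: incubation, mixing, and rinsing.
Dilution reaches filtering via dilution → rinsing → filtering.
No chain forces centrifuging (or any of the others) ahead of filtering.
That's dilution, incubation, mixing, and rinsing — 4 in all.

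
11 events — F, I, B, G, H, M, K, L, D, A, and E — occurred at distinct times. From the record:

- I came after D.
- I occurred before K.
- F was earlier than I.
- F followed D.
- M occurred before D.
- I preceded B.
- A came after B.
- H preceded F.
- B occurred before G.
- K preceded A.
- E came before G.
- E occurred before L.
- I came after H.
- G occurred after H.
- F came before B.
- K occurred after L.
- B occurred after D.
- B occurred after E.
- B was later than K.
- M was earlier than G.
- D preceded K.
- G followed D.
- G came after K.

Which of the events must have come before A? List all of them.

B, D, E, F, H, I, K, L, M

Directly stated before A: B and K.
D reaches A via D → K → A.
E reaches A via E → B → A.
F reaches A via F → B → A.
Likewise H, I, L, and M each reach A by chaining the stated constraints.
No chain forces G ahead of A.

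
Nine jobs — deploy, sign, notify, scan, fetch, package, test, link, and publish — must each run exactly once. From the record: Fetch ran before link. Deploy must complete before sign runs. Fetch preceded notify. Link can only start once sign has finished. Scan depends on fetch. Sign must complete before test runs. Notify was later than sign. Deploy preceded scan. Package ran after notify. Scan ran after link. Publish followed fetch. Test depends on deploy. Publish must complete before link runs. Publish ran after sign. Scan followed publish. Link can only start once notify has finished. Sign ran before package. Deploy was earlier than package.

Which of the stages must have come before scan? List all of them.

deploy, fetch, link, notify, publish, sign

Directly stated before scan: deploy, fetch, link, and publish.
Notify reaches scan via notify → link → scan.
Sign reaches scan via sign → link → scan.
No chain forces test (or any of the others) ahead of scan.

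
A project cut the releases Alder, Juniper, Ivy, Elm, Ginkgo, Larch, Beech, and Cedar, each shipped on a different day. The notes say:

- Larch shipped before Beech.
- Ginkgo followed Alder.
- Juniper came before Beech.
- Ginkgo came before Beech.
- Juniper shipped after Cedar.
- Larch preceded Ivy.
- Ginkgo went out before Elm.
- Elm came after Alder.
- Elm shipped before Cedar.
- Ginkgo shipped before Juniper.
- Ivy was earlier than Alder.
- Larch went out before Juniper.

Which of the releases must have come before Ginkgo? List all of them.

Alder, Ivy, Larch

Directly stated before Ginkgo: Alder.
Ivy reaches Ginkgo via Ivy → Alder → Ginkgo.
Larch reaches Ginkgo via Larch → Ivy → Alder → Ginkgo.
No chain forces Beech (or any of the others) ahead of Ginkgo.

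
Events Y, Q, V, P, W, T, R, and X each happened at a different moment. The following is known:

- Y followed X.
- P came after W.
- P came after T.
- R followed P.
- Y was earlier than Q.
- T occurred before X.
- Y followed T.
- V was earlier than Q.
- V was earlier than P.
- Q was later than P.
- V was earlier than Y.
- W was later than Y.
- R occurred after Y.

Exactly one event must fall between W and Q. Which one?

P

Tracing the constraints gives W → P → Q, so P sits after W and before Q.
No other event is forced both after W and before Q.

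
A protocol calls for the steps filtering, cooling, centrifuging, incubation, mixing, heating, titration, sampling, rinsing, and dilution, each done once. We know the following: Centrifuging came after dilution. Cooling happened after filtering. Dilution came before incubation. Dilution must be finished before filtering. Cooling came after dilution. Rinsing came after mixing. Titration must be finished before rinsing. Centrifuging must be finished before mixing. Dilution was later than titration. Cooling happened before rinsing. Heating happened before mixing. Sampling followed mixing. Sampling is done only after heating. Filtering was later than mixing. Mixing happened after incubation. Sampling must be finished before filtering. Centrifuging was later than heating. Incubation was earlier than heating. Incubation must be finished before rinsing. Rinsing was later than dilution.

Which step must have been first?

titration

Titration has a chain of constraints placing it before every other step, so titration must be first.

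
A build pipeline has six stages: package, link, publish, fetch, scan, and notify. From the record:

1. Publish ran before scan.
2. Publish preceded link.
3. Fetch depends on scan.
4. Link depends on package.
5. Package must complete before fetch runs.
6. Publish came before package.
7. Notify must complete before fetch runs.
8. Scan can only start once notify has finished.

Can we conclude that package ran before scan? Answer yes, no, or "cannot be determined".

No chain of stated constraints runs from package to scan, and none runs from scan to package either.
So the relative order of package and scan is not fixed by the given facts.

cannot be determined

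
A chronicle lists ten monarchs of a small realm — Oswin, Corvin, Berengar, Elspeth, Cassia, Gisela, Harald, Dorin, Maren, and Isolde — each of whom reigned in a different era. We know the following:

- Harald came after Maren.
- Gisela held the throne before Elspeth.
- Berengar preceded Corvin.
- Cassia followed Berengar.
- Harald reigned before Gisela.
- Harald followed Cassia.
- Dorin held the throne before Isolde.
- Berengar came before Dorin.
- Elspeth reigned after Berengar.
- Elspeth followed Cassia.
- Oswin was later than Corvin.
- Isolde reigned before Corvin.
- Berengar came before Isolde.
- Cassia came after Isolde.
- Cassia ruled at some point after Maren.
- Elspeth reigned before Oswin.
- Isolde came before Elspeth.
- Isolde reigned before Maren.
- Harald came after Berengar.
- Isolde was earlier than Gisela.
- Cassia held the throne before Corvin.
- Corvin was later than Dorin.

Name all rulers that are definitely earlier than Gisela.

Directly stated before Gisela: Harald and Isolde.
Berengar reaches Gisela via Berengar → Isolde → Gisela.
Cassia reaches Gisela via Cassia → Harald → Gisela.
Dorin reaches Gisela via Dorin → Isolde → Gisela.
Likewise Maren reaches Gisela by chaining the stated constraints.
No chain forces Oswin (or any of the others) ahead of Gisela.

Berengar, Cassia, Dorin, Harald, Isolde, Maren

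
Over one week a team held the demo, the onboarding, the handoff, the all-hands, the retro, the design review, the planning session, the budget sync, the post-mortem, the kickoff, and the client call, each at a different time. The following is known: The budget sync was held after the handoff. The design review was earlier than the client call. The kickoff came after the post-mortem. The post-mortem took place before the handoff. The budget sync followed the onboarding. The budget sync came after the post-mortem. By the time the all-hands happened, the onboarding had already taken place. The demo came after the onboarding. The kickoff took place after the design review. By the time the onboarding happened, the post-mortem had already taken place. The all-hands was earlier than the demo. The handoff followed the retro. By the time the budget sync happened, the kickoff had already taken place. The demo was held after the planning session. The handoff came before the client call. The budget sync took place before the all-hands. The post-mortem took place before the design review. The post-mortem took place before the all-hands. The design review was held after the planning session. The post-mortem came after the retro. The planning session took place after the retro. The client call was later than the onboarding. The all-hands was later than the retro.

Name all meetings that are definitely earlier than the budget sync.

Directly stated before the budget sync: the handoff, the kickoff, the onboarding, and the post-mortem.
The design review reaches the budget sync via the design review → the kickoff → the budget sync.
The planning session reaches the budget sync via the planning session → the design review → the kickoff → the budget sync.
The retro reaches the budget sync via the retro → the handoff → the budget sync.

the design review, the handoff, the kickoff, the onboarding, the planning session, the post-mortem, the retro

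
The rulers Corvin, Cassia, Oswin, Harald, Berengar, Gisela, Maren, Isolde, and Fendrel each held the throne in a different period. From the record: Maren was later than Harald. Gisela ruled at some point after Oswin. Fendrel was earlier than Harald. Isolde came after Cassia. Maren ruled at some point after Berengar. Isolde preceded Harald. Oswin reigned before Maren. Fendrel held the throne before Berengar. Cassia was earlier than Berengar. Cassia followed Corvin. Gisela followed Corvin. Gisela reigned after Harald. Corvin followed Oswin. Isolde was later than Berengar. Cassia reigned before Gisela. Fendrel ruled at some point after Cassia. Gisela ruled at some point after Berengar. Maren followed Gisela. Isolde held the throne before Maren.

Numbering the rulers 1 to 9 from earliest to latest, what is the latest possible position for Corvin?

2

Corvin must come before Berengar, Cassia, Fendrel, Gisela, Harald, Isolde, and Maren — 7 rulers forced after them.
Everything else can be placed before Corvin in some valid order, so Corvin can sit as late as position 9 − 7 = 2.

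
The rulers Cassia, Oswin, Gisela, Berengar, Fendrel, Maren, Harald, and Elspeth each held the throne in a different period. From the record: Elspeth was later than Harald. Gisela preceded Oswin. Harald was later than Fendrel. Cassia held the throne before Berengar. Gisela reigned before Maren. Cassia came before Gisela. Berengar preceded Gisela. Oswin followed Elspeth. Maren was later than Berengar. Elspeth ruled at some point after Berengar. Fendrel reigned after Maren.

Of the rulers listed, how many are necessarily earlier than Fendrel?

Directly stated before Fendrel: Maren.
Berengar reaches Fendrel via Berengar → Maren → Fendrel.
Cassia reaches Fendrel via Cassia → Gisela → Maren → Fendrel.
Gisela reaches Fendrel via Gisela → Maren → Fendrel.
That's Berengar, Cassia, Gisela, and Maren — 4 in all.

4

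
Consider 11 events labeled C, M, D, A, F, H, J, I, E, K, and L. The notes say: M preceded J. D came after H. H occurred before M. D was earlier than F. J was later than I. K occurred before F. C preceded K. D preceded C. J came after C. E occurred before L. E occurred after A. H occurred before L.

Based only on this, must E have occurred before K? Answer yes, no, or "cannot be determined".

No chain of stated constraints runs from E to K, and none runs from K to E either.
So the relative order of E and K is not fixed by the given facts.

cannot be determined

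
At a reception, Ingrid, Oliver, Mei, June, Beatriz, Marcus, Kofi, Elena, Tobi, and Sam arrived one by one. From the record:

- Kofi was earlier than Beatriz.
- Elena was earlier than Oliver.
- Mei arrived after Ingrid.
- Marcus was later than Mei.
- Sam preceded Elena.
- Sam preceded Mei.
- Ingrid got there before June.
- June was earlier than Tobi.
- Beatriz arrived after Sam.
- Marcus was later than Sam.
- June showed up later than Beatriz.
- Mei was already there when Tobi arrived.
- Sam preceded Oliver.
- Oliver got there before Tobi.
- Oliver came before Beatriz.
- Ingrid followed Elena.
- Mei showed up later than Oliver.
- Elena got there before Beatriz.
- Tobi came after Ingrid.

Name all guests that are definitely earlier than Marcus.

Directly stated before Marcus: Mei and Sam.
Elena reaches Marcus via Elena → Ingrid → Mei → Marcus.
Ingrid reaches Marcus via Ingrid → Mei → Marcus.
Oliver reaches Marcus via Oliver → Mei → Marcus.
No chain forces Kofi (or any of the others) ahead of Marcus.

Elena, Ingrid, Mei, Oliver, Sam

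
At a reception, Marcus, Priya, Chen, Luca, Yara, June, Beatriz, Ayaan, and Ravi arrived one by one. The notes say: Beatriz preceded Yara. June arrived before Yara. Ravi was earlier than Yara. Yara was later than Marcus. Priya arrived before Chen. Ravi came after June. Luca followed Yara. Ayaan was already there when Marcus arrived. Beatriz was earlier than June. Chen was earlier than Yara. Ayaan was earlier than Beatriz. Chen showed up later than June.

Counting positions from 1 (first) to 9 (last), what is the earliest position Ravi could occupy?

4

Ayaan, Beatriz, and June must all come before Ravi — 3 forced predecessors.
Nothing else is forced ahead of Ravi, so their earliest slot is position 3 + 1 = 4.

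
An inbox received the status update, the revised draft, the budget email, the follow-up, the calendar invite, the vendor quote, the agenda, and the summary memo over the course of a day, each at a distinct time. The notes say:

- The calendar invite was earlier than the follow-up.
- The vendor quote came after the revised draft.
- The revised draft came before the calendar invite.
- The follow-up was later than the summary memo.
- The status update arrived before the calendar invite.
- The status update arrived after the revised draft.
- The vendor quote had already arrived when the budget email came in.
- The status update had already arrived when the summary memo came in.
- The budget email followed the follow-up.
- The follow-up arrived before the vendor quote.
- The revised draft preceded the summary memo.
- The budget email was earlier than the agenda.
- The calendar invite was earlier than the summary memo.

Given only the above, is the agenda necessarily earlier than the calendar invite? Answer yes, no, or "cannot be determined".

Tracing the constraints gives the calendar invite → the follow-up → the budget email → the agenda, so the calendar invite must come before the agenda.
That means the agenda cannot be before the calendar invite.

no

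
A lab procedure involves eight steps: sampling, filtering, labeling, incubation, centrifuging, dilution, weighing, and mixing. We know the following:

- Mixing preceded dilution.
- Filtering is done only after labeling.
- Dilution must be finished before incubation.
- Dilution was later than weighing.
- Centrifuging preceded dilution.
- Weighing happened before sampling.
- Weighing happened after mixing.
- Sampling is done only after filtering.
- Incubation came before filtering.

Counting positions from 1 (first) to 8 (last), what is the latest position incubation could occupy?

6

Incubation must come before filtering and sampling — 2 steps forced after it.
Everything else can be placed before incubation in some valid order, so incubation can sit as late as position 8 − 2 = 6.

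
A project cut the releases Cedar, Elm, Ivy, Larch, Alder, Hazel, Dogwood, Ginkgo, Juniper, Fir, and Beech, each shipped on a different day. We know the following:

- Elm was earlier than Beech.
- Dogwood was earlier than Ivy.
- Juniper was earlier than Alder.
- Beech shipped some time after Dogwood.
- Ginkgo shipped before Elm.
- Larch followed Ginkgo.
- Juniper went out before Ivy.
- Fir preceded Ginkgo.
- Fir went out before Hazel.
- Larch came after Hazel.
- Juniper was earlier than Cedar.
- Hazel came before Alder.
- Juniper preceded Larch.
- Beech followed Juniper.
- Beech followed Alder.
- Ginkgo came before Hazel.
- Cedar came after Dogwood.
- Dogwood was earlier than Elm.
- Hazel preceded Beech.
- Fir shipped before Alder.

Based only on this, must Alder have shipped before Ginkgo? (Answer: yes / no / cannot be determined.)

Tracing the constraints gives Ginkgo → Hazel → Alder, so Ginkgo must come before Alder.
That means Alder cannot be before Ginkgo.

no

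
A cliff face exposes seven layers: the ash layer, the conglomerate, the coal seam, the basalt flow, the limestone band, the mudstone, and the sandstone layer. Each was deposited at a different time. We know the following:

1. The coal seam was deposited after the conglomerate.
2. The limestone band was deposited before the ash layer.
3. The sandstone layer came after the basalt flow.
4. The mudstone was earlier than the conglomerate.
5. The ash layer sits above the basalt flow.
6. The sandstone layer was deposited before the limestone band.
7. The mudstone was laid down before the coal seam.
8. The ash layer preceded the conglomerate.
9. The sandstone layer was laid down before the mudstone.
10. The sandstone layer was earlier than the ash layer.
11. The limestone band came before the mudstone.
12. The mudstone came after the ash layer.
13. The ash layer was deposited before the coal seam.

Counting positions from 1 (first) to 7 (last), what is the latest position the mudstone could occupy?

5

The mudstone must come before the coal seam and the conglomerate — 2 layers forced after it.
Everything else can be placed before the mudstone in some valid order, so the mudstone can sit as late as position 7 − 2 = 5.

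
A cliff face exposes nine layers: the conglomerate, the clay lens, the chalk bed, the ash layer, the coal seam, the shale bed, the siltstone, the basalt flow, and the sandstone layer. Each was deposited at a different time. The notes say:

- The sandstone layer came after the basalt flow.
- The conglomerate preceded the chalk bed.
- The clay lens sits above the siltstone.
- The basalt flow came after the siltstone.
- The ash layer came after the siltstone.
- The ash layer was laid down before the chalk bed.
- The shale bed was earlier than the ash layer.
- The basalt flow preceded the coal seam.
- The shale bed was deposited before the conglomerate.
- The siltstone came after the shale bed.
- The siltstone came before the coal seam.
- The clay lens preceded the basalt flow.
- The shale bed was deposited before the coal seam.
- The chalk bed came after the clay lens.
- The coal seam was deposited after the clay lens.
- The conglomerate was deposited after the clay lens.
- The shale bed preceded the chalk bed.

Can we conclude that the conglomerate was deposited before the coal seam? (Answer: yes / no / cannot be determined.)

cannot be determined

No chain of stated constraints runs from the conglomerate to the coal seam, and none runs from the coal seam to the conglomerate either.
So the relative order of the conglomerate and the coal seam is not fixed by the given facts.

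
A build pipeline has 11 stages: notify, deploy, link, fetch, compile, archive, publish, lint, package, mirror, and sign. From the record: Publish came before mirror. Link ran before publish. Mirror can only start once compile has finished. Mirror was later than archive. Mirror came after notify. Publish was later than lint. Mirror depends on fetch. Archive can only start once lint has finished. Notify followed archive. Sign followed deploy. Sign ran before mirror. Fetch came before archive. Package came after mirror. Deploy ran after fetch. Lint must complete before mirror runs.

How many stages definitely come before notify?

Directly stated before notify: archive.
Fetch reaches notify via fetch → archive → notify.
Lint reaches notify via lint → archive → notify.
No chain forces sign (or any of the others) ahead of notify.
That's archive, fetch, and lint — 3 in all.

3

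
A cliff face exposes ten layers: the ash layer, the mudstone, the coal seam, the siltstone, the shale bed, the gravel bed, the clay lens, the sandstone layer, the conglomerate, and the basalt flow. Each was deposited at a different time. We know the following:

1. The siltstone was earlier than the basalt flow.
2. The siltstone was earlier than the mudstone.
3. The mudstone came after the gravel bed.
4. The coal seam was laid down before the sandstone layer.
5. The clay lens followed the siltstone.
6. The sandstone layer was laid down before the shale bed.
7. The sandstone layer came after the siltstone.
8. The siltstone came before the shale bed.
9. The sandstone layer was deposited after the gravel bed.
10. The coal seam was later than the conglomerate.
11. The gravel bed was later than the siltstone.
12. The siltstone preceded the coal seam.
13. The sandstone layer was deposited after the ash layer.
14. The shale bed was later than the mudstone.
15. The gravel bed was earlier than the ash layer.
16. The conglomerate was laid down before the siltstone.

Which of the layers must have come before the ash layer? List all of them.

the conglomerate, the gravel bed, the siltstone

Directly stated before the ash layer: the gravel bed.
The conglomerate reaches the ash layer via the conglomerate → the siltstone → the gravel bed → the ash layer.
The siltstone reaches the ash layer via the siltstone → the gravel bed → the ash layer.
No chain forces the mudstone (or any of the others) ahead of the ash layer.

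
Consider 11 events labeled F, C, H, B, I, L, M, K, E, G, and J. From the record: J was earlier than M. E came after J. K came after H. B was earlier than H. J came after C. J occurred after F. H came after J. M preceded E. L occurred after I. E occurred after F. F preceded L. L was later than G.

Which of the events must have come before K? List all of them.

B, C, F, H, J

Directly stated before K: H.
B reaches K via B → H → K.
C reaches K via C → J → H → K.
F reaches K via F → J → H → K.
Likewise J reaches K by chaining the stated constraints.
No chain forces L (or any of the others) ahead of K.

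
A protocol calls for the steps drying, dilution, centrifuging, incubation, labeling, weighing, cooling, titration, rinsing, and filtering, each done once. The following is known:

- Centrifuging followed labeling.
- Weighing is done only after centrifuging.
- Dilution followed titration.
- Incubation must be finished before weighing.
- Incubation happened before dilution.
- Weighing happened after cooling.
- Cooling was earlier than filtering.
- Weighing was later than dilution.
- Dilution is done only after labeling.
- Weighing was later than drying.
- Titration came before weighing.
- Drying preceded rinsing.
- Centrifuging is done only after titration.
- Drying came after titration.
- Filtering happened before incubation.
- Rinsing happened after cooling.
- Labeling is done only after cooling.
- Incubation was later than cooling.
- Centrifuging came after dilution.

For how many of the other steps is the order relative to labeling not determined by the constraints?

5

Forced before labeling: cooling; forced after labeling: centrifuging, dilution, and weighing.
That leaves drying, filtering, incubation, rinsing, and titration with no forced order relative to labeling — 5.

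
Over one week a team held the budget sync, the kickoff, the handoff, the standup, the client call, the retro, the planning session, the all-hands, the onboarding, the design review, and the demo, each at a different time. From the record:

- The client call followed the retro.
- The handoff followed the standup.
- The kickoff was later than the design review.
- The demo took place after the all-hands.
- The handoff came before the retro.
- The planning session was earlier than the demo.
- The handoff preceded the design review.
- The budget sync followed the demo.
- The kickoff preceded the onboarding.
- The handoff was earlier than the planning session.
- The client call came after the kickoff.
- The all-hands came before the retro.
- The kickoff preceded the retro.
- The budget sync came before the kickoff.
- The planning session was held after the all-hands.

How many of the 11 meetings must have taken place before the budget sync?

Directly stated before the budget sync: the demo.
The all-hands reaches the budget sync via the all-hands → the demo → the budget sync.
The handoff reaches the budget sync via the handoff → the planning session → the demo → the budget sync.
The planning session reaches the budget sync via the planning session → the demo → the budget sync.
Likewise the standup reaches the budget sync by chaining the stated constraints.
No chain forces the design review (or any of the others) ahead of the budget sync.
That's the all-hands, the demo, the handoff, the planning session, and the standup — 5 in all.

5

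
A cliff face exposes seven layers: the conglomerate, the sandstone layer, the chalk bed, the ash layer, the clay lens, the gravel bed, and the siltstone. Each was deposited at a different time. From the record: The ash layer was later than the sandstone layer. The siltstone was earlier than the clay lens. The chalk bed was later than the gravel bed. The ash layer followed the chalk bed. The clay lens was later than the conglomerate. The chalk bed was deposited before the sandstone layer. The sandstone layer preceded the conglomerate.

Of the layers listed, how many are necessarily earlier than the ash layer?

3

Directly stated before the ash layer: the chalk bed and the sandstone layer.
The gravel bed reaches the ash layer via the gravel bed → the chalk bed → the ash layer.
No chain forces the clay lens (or any of the others) ahead of the ash layer.
That's the chalk bed, the gravel bed, and the sandstone layer — 3 in all.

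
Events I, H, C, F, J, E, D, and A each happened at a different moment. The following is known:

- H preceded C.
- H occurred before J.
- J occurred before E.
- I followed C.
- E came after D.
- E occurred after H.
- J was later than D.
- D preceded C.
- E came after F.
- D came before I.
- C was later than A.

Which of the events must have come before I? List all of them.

A, C, D, H

Directly stated before I: C and D.
A reaches I via A → C → I.
H reaches I via H → C → I.
No chain forces E (or any of the others) ahead of I.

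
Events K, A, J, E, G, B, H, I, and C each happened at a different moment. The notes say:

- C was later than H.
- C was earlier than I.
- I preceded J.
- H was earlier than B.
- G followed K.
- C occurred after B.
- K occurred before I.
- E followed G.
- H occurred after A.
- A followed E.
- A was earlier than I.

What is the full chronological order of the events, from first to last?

K, G, E, A, H, B, C, I, J

The constraints fix every adjacent pair, so only one ordering works:
K → G → E → A → H → B → C → I → J.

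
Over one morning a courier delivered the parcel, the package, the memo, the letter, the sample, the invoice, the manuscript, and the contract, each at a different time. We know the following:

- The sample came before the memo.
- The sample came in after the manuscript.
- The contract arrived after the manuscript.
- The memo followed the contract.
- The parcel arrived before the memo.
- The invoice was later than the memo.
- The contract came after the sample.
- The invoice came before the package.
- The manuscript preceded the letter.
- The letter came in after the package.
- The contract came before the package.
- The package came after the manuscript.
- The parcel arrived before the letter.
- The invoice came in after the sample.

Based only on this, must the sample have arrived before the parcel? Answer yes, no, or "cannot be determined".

cannot be determined

No chain of stated constraints runs from the sample to the parcel, and none runs from the parcel to the sample either.
So the relative order of the sample and the parcel is not fixed by the given facts.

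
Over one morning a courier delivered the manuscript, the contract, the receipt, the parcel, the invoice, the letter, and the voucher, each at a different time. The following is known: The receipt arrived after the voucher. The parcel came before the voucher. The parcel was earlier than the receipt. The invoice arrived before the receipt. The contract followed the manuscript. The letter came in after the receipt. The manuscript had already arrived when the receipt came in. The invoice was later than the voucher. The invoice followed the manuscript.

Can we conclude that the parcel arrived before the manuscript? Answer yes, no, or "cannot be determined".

cannot be determined

No chain of stated constraints runs from the parcel to the manuscript, and none runs from the manuscript to the parcel either.
So the relative order of the parcel and the manuscript is not fixed by the given facts.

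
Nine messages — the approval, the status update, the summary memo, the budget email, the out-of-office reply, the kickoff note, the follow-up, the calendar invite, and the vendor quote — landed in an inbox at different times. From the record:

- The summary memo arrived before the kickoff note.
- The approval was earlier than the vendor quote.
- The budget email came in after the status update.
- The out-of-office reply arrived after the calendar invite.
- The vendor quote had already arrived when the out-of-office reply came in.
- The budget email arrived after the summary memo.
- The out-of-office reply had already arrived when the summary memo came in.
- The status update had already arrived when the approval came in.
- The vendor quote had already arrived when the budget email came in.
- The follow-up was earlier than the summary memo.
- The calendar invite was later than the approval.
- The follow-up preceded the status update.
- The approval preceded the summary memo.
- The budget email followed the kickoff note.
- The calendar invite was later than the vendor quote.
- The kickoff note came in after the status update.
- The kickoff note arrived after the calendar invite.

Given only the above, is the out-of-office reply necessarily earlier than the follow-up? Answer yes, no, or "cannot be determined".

Tracing the constraints gives the follow-up → the status update → the approval → the vendor quote → the out-of-office reply, so the follow-up must come before the out-of-office reply.
That means the out-of-office reply cannot be before the follow-up.

no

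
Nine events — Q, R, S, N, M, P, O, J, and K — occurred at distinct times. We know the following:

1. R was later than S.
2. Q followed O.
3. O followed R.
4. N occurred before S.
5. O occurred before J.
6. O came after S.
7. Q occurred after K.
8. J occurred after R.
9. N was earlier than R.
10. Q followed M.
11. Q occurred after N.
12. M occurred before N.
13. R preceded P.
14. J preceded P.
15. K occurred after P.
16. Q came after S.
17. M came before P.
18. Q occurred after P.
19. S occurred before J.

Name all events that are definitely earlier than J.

Directly stated before J: O, R, and S.
M reaches J via M → N → R → J.
N reaches J via N → R → J.

M, N, O, R, S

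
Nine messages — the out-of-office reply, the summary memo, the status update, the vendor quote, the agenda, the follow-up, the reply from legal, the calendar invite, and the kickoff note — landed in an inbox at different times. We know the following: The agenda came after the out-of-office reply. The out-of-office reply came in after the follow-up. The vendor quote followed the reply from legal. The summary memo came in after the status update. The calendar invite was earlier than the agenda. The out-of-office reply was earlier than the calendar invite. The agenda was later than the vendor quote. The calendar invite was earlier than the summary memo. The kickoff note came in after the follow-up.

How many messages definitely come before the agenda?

Directly stated before the agenda: the calendar invite, the out-of-office reply, and the vendor quote.
The follow-up reaches the agenda via the follow-up → the out-of-office reply → the agenda.
The reply from legal reaches the agenda via the reply from legal → the vendor quote → the agenda.
That's the calendar invite, the follow-up, the out-of-office reply, the reply from legal, and the vendor quote — 5 in all.

5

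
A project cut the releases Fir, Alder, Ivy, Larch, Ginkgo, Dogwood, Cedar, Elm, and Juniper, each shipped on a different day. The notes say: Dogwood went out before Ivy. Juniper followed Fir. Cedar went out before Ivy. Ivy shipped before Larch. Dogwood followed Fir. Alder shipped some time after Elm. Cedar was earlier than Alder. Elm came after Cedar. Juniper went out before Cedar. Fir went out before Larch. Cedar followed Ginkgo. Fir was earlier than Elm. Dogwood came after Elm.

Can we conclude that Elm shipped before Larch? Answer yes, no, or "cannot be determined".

Chain the constraints: Elm → Dogwood → Ivy → Larch. Each link is directly stated, so Elm comes before Larch.

yes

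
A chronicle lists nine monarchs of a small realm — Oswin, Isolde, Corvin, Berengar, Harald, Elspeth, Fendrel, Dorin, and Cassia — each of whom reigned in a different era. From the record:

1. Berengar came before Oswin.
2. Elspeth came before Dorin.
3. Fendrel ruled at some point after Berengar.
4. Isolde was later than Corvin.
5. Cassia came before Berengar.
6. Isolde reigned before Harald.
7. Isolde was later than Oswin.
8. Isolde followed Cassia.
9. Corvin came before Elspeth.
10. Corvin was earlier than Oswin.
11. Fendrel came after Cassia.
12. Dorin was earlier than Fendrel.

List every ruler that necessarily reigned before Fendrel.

Directly stated before Fendrel: Berengar, Cassia, and Dorin.
Corvin reaches Fendrel via Corvin → Elspeth → Dorin → Fendrel.
Elspeth reaches Fendrel via Elspeth → Dorin → Fendrel.

Berengar, Cassia, Corvin, Dorin, Elspeth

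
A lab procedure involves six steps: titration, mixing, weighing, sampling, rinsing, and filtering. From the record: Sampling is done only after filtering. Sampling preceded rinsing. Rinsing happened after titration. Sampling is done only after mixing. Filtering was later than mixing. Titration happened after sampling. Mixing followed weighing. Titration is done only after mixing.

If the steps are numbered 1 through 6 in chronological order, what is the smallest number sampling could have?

4

Filtering, mixing, and weighing must all come before sampling — 3 forced predecessors.
Nothing else is forced ahead of sampling, so its earliest slot is position 3 + 1 = 4.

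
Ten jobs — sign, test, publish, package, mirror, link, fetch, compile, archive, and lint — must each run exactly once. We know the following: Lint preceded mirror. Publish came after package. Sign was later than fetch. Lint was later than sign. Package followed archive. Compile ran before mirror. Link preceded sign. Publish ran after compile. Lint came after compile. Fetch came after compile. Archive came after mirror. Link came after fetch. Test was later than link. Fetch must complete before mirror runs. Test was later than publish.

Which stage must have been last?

test

Every other stage has a chain of constraints placing it before test, so test is last.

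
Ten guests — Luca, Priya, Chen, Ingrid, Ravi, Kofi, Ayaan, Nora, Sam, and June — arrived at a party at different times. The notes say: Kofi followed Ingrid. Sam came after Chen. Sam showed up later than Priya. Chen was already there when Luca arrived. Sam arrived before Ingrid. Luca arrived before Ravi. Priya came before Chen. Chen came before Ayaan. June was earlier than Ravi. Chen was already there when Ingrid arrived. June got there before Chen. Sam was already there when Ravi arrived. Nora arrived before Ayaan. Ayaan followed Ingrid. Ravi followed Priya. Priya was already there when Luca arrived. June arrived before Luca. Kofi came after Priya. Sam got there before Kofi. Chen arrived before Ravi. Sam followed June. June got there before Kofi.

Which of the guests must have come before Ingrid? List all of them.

Directly stated before Ingrid: Chen and Sam.
June reaches Ingrid via June → Chen → Ingrid.
Priya reaches Ingrid via Priya → Chen → Ingrid.

Chen, June, Priya, Sam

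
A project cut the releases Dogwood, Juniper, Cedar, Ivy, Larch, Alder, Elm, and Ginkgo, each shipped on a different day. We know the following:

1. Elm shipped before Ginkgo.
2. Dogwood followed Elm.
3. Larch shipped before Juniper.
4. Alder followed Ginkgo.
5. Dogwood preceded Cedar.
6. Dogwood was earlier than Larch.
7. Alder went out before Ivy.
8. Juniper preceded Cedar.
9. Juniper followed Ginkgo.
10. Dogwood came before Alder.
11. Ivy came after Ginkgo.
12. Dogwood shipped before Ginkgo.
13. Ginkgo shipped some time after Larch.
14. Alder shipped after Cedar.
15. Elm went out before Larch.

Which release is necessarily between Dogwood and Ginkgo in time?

Tracing the constraints gives Dogwood → Larch → Ginkgo, so Larch sits after Dogwood and before Ginkgo.
No other release is forced both after Dogwood and before Ginkgo.

Larch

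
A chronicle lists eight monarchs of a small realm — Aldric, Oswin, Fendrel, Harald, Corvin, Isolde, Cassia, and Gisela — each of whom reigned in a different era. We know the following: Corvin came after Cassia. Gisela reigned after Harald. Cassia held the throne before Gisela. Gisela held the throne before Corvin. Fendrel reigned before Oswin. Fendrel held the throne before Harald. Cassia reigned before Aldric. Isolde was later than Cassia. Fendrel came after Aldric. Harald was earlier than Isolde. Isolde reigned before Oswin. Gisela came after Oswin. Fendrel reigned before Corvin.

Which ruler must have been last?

Corvin

Every other ruler has a chain of constraints placing them before Corvin, so Corvin is last.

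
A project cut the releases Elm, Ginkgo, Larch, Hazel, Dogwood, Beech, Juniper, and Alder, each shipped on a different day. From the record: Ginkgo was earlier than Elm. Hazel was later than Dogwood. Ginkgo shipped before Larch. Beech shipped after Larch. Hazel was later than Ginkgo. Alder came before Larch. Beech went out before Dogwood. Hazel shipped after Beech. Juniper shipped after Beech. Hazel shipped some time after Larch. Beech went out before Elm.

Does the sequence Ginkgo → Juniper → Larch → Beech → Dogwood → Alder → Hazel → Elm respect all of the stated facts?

The constraints require Beech before Juniper, but in the proposed sequence Juniper appears ahead of Beech. That one violation is enough.

no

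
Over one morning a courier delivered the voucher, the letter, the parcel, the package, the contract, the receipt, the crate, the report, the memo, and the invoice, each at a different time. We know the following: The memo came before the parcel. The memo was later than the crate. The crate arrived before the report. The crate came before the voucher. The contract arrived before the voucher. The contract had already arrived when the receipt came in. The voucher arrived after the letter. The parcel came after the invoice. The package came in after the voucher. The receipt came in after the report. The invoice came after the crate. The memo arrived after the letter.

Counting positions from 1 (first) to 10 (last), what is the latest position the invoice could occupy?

The invoice must come before the parcel — 1 item forced after it.
Everything else can be placed before the invoice in some valid order, so the invoice can sit as late as position 10 − 1 = 9.

9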